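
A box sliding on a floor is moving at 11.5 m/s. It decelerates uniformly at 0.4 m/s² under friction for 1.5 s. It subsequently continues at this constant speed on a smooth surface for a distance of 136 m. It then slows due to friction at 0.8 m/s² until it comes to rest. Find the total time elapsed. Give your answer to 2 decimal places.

Phase 1 (decelerating): v₀ = 11.5 m/s, a = -0.4 m/s².
v = v₀ + at = 11.5 + (-0.4)(1.5) = 10.9 m/s
Δx = v₀t + ½at² = 11.5·1.5 + 0.5·-0.4·1.5² = 16.8 m

Phase 2 (constant speed): v₀ = 10.9 m/s, a = 0 m/s².
Constant speed: t = d/v = 136/10.9 = 12.5 s

Phase 3 (decelerating): v₀ = 10.9 m/s, a = -0.8 m/s².
v = v₀ + at → t = (0 − 10.9) / -0.8 = 13.6 s
v² = v₀² + 2aΔx → Δx = (0² − 10.9²)/(2·-0.8) = 74.3 m
Total time = 1.50 + 12.5 + 13.6 = 27.6 s

27.60 s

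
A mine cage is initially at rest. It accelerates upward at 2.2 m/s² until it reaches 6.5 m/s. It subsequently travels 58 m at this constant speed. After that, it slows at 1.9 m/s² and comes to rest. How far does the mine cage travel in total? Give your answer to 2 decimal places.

Phase 1 (accelerating): v₀ = 0 m/s, a = 2.2 m/s².
v = v₀ + at → t = (6.5 − 0) / 2.2 = 2.95 s
v² = v₀² + 2aΔx → Δx = (6.5² − 0²)/(2·2.2) = 9.60 m

Phase 2 (constant speed): v₀ = 6.50 m/s, a = 0 m/s².
Constant speed: t = d/v = 58/6.50 = 8.92 s

Phase 3 (decelerating): v₀ = 6.50 m/s, a = -1.9 m/s².
v = v₀ + at → t = (0 − 6.50) / -1.9 = 3.42 s
v² = v₀² + 2aΔx → Δx = (0² − 6.50²)/(2·-1.9) = 11.1 m
Total distance = 9.60 + 58.0 + 11.1 = 78.7 m

78.72 m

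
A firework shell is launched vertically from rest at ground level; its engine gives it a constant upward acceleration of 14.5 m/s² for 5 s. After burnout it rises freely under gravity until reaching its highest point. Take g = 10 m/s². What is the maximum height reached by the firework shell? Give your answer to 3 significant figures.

444 m

Phase 1 (powered ascent): v₀ = 0 m/s, a = 14.5 m/s².
v = v₀ + at = 0 + (14.5)(5) = 72.5 m/s
Δx = v₀t + ½at² = 0·5 + 0.5·14.5·5² = 181 m

Phase 2 (coasting upward): v₀ = 72.5 m/s, a = -10 m/s².
v = v₀ + at → t = (0 − 72.5) / -10 = 7.25 s
v² = v₀² + 2aΔx → Δx = (0² − 72.5²)/(2·-10) = 263 m
Maximum height = 181 + 263 = 444 m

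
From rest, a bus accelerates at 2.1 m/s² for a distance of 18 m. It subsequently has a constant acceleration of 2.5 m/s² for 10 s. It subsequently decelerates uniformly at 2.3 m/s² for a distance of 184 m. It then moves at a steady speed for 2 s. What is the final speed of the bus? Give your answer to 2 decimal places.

17.00 m/s

Phase 1 (accelerating): v₀ = 0 m/s, a = 2.1 m/s².
v² = v₀² + 2aΔx = 0² + 2·2.1·18 = 75.6 → v = 8.69 m/s
t = (v − v₀)/a = (8.69 − 0)/2.1 = 4.14 s

Phase 2 (accelerating): v₀ = 8.69 m/s, a = 2.5 m/s².
v = v₀ + at = 8.69 + (2.5)(10) = 33.7 m/s
Δx = v₀t + ½at² = 8.69·10 + 0.5·2.5·10² = 212 m

Phase 3 (decelerating): v₀ = 33.7 m/s, a = -2.3 m/s².
v² = v₀² + 2aΔx = 33.7² + 2·-2.3·184 = 289 → v = 17.0 m/s
t = (v − v₀)/a = (17.0 − 33.7)/-2.3 = 7.26 s

Phase 4 (constant speed): v₀ = 17.0 m/s, a = 0 m/s².
v = v₀ + at = 17.0 + (0)(2) = 17.0 m/s
Δx = v₀t + ½at² = 17.0·2 + 0.5·0·2² = 34.0 m
Final speed = 17.0 m/s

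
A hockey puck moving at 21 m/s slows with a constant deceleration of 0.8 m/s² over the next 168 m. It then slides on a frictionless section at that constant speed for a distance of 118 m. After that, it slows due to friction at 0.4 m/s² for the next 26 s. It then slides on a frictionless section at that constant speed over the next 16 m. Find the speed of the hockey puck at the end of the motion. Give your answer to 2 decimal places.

Phase 1 (decelerating): v₀ = 21.0 m/s, a = -0.8 m/s².
v² = v₀² + 2aΔx = 21.0² + 2·-0.8·168 = 172 → v = 13.1 m/s
t = (v − v₀)/a = (13.1 − 21.0)/-0.8 = 9.85 s

Phase 2 (constant speed): v₀ = 13.1 m/s, a = 0 m/s².
Constant speed: t = d/v = 118/13.1 = 8.99 s

Phase 3 (decelerating): v₀ = 13.1 m/s, a = -0.4 m/s².
v = v₀ + at = 13.1 + (-0.4)(26) = 2.72 m/s
Δx = v₀t + ½at² = 13.1·26 + 0.5·-0.4·26² = 206 m

Phase 4 (constant speed): v₀ = 2.72 m/s, a = 0 m/s².
Constant speed: t = d/v = 16/2.72 = 5.88 s
Final speed = 2.72 m/s

2.72 m/s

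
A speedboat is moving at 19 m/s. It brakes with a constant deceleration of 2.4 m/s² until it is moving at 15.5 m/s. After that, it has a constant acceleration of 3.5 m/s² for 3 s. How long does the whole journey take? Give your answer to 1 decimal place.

4.5 s

Phase 1 (decelerating): v₀ = 19.0 m/s, a = -2.4 m/s².
v = v₀ + at → t = (15.5 − 19.0) / -2.4 = 1.46 s
v² = v₀² + 2aΔx → Δx = (15.5² − 19.0²)/(2·-2.4) = 25.2 m

Phase 2 (accelerating): v₀ = 15.5 m/s, a = 3.5 m/s².
v = v₀ + at = 15.5 + (3.5)(3) = 26.0 m/s
Δx = v₀t + ½at² = 15.5·3 + 0.5·3.5·3² = 62.2 m
Total time = 1.46 + 3.00 = 4.46 s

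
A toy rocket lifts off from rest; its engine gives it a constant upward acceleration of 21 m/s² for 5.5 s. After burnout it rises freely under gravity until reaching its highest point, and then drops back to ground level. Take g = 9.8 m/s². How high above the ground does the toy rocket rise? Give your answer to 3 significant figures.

Phase 1 (powered ascent): v₀ = 0 m/s, a = 21 m/s².
v = v₀ + at = 0 + (21)(5.5) = 116 m/s
Δx = v₀t + ½at² = 0·5.5 + 0.5·21·5.5² = 318 m

Phase 2 (coasting upward): v₀ = 116 m/s, a = -9.8 m/s².
v = v₀ + at → t = (0 − 116) / -9.8 = 11.8 s
v² = v₀² + 2aΔx → Δx = (0² − 116²)/(2·-9.8) = 681 m
Maximum height = 318 + 681 = 998 m

998 m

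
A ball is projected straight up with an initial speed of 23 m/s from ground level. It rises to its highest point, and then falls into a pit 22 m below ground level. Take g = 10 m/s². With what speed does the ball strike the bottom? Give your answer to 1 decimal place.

31.1 m/s

Phase 1 (rising): v₀ = 23.0 m/s, a = -10 m/s².
v = v₀ + at → t = (0 − 23.0) / -10 = 2.30 s
v² = v₀² + 2aΔx → Δx = (0² − 23.0²)/(2·-10) = 26.4 m

Phase 2 (falling): v₀ = 0 m/s, a = -10 m/s².
Falls 48.5 m from rest: t = √(2·48.5/10) = 3.11 s; v = g·t = 31.1 m/s.
Final speed = 31.1 m/s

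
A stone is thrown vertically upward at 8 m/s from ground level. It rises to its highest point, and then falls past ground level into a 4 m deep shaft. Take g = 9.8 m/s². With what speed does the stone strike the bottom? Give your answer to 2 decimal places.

Phase 1 (rising): v₀ = 8.00 m/s, a = -9.8 m/s².
v = v₀ + at → t = (0 − 8.00) / -9.8 = 0.816 s
v² = v₀² + 2aΔx → Δx = (0² − 8.00²)/(2·-9.8) = 3.27 m

Phase 2 (falling): v₀ = 0 m/s, a = -9.8 m/s².
Falls 7.27 m from rest: t = √(2·7.27/9.8) = 1.22 s; v = g·t = 11.9 m/s.
Final speed = 11.9 m/s

11.93 m/s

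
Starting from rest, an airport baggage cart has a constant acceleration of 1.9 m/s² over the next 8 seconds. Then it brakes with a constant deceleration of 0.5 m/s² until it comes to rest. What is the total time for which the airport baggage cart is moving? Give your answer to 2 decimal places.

Phase 1 (accelerating): v₀ = 0 m/s, a = 1.9 m/s².
v = v₀ + at = 0 + (1.9)(8) = 15.2 m/s
Δx = v₀t + ½at² = 0·8 + 0.5·1.9·8² = 60.8 m

Phase 2 (decelerating): v₀ = 15.2 m/s, a = -0.5 m/s².
v = v₀ + at → t = (0 − 15.2) / -0.5 = 30.4 s
v² = v₀² + 2aΔx → Δx = (0² − 15.2²)/(2·-0.5) = 231 m
Total time = 8.00 + 30.4 = 38.4 s

38.40 s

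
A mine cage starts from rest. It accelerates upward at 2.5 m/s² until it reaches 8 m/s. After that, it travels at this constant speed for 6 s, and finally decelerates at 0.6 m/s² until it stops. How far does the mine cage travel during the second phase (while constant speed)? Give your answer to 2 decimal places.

48.00 m

Phase 1 (accelerating): v₀ = 0 m/s, a = 2.5 m/s².
v = v₀ + at → t = (8 − 0) / 2.5 = 3.20 s
v² = v₀² + 2aΔx → Δx = (8² − 0²)/(2·2.5) = 12.8 m

Phase 2 (constant speed): v₀ = 8.00 m/s, a = 0 m/s².
v = v₀ + at = 8.00 + (0)(6) = 8.00 m/s
Δx = v₀t + ½at² = 8.00·6 + 0.5·0·6² = 48.0 m
Distance in phase 2 = 48.0 m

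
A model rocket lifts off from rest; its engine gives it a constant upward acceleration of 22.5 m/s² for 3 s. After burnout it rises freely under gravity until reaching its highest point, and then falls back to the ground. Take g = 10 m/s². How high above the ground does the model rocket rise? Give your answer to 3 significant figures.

Phase 1 (powered ascent): v₀ = 0 m/s, a = 22.5 m/s².
v = v₀ + at = 0 + (22.5)(3) = 67.5 m/s
Δx = v₀t + ½at² = 0·3 + 0.5·22.5·3² = 101 m

Phase 2 (coasting upward): v₀ = 67.5 m/s, a = -10 m/s².
v = v₀ + at → t = (0 − 67.5) / -10 = 6.75 s
v² = v₀² + 2aΔx → Δx = (0² − 67.5²)/(2·-10) = 228 m
Maximum height = 101 + 228 = 329 m

329 m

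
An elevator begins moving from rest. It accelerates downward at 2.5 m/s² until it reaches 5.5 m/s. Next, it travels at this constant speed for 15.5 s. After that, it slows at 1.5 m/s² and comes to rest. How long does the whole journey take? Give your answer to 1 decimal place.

21.4 s

Phase 1 (accelerating): v₀ = 0 m/s, a = 2.5 m/s².
v = v₀ + at → t = (5.5 − 0) / 2.5 = 2.20 s
v² = v₀² + 2aΔx → Δx = (5.5² − 0²)/(2·2.5) = 6.05 m

Phase 2 (constant speed): v₀ = 5.50 m/s, a = 0 m/s².
v = v₀ + at = 5.50 + (0)(15.5) = 5.50 m/s
Δx = v₀t + ½at² = 5.50·15.5 + 0.5·0·15.5² = 85.2 m

Phase 3 (decelerating): v₀ = 5.50 m/s, a = -1.5 m/s².
v = v₀ + at → t = (0 − 5.50) / -1.5 = 3.67 s
v² = v₀² + 2aΔx → Δx = (0² − 5.50²)/(2·-1.5) = 10.1 m
Total time = 2.20 + 15.5 + 3.67 = 21.4 s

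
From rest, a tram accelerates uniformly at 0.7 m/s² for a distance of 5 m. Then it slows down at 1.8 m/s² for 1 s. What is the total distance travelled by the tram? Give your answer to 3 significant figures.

Phase 1 (accelerating): v₀ = 0 m/s, a = 0.7 m/s².
v² = v₀² + 2aΔx = 0² + 2·0.7·5 = 7.00 → v = 2.65 m/s
t = (v − v₀)/a = (2.65 − 0)/0.7 = 3.78 s

Phase 2 (decelerating): v₀ = 2.65 m/s, a = -1.8 m/s².
v = v₀ + at = 2.65 + (-1.8)(1) = 0.846 m/s
Δx = v₀t + ½at² = 2.65·1 + 0.5·-1.8·1² = 1.75 m
Total distance = 5.00 + 1.75 = 6.75 m

6.75 m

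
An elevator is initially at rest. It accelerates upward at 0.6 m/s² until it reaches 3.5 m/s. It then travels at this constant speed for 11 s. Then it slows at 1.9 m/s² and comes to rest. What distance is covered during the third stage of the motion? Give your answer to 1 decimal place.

Phase 1 (accelerating): v₀ = 0 m/s, a = 0.6 m/s².
v = v₀ + at → t = (3.5 − 0) / 0.6 = 5.83 s
v² = v₀² + 2aΔx → Δx = (3.5² − 0²)/(2·0.6) = 10.2 m

Phase 2 (constant speed): v₀ = 3.50 m/s, a = 0 m/s².
v = v₀ + at = 3.50 + (0)(11) = 3.50 m/s
Δx = v₀t + ½at² = 3.50·11 + 0.5·0·11² = 38.5 m

Phase 3 (decelerating): v₀ = 3.50 m/s, a = -1.9 m/s².
v = v₀ + at → t = (0 − 3.50) / -1.9 = 1.84 s
v² = v₀² + 2aΔx → Δx = (0² − 3.50²)/(2·-1.9) = 3.22 m
Distance in phase 3 = 3.22 m

3.2 m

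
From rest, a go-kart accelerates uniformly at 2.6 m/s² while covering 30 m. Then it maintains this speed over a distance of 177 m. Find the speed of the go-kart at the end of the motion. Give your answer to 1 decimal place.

Phase 1 (accelerating): v₀ = 0 m/s, a = 2.6 m/s².
v² = v₀² + 2aΔx = 0² + 2·2.6·30 = 156 → v = 12.5 m/s
t = (v − v₀)/a = (12.5 − 0)/2.6 = 4.80 s

Phase 2 (constant speed): v₀ = 12.5 m/s, a = 0 m/s².
Constant speed: t = d/v = 177/12.5 = 14.2 s
Final speed = 12.5 m/s

12.5 m/s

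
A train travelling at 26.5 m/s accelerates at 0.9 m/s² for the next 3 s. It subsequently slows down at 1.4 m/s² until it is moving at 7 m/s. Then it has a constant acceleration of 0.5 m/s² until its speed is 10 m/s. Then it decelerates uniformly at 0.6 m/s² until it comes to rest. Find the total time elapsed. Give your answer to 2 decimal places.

41.52 s

Phase 1 (accelerating): v₀ = 26.5 m/s, a = 0.9 m/s².
v = v₀ + at = 26.5 + (0.9)(3) = 29.2 m/s
Δx = v₀t + ½at² = 26.5·3 + 0.5·0.9·3² = 83.5 m

Phase 2 (decelerating): v₀ = 29.2 m/s, a = -1.4 m/s².
v = v₀ + at → t = (7 − 29.2) / -1.4 = 15.9 s
v² = v₀² + 2aΔx → Δx = (7² − 29.2²)/(2·-1.4) = 287 m

Phase 3 (accelerating): v₀ = 7.00 m/s, a = 0.5 m/s².
v = v₀ + at → t = (10 − 7.00) / 0.5 = 6.00 s
v² = v₀² + 2aΔx → Δx = (10² − 7.00²)/(2·0.5) = 51.0 m

Phase 4 (decelerating): v₀ = 10.0 m/s, a = -0.6 m/s².
v = v₀ + at → t = (0 − 10.0) / -0.6 = 16.7 s
v² = v₀² + 2aΔx → Δx = (0² − 10.0²)/(2·-0.6) = 83.3 m
Total time = 3.00 + 15.9 + 6.00 + 16.7 = 41.5 s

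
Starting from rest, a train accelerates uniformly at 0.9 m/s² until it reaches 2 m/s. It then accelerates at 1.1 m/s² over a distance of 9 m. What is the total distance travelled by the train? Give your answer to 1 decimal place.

Phase 1 (accelerating): v₀ = 0 m/s, a = 0.9 m/s².
v = v₀ + at → t = (2 − 0) / 0.9 = 2.22 s
v² = v₀² + 2aΔx → Δx = (2² − 0²)/(2·0.9) = 2.22 m

Phase 2 (accelerating): v₀ = 2.00 m/s, a = 1.1 m/s².
v² = v₀² + 2aΔx = 2.00² + 2·1.1·9 = 23.8 → v = 4.88 m/s
t = (v − v₀)/a = (4.88 − 2.00)/1.1 = 2.62 s
Total distance = 2.22 + 9.00 = 11.2 m

11.2 m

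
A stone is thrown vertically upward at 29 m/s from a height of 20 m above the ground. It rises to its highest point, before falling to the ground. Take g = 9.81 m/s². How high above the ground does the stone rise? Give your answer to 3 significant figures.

Phase 1 (rising): v₀ = 29.0 m/s, a = -9.81 m/s².
v = v₀ + at → t = (0 − 29.0) / -9.81 = 2.96 s
v² = v₀² + 2aΔx → Δx = (0² − 29.0²)/(2·-9.81) = 42.9 m
Maximum height = 20 + 42.9 = 62.9 m

62.9 m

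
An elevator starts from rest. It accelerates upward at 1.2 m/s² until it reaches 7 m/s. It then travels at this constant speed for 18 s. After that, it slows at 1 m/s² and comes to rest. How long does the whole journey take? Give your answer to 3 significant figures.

Phase 1 (accelerating): v₀ = 0 m/s, a = 1.2 m/s².
v = v₀ + at → t = (7 − 0) / 1.2 = 5.83 s
v² = v₀² + 2aΔx → Δx = (7² − 0²)/(2·1.2) = 20.4 m

Phase 2 (constant speed): v₀ = 7.00 m/s, a = 0 m/s².
v = v₀ + at = 7.00 + (0)(18) = 7.00 m/s
Δx = v₀t + ½at² = 7.00·18 + 0.5·0·18² = 126 m

Phase 3 (decelerating): v₀ = 7.00 m/s, a = -1 m/s².
v = v₀ + at → t = (0 − 7.00) / -1 = 7.00 s
v² = v₀² + 2aΔx → Δx = (0² − 7.00²)/(2·-1) = 24.5 m
Total time = 5.83 + 18.0 + 7.00 = 30.8 s

30.8 s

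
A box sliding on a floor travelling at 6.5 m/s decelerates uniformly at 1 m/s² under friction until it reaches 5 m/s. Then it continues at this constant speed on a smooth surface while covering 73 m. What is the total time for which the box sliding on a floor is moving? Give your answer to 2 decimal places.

16.10 s

Phase 1 (decelerating): v₀ = 6.50 m/s, a = -1 m/s².
v = v₀ + at → t = (5 − 6.50) / -1 = 1.50 s
v² = v₀² + 2aΔx → Δx = (5² − 6.50²)/(2·-1) = 8.62 m

Phase 2 (constant speed): v₀ = 5.00 m/s, a = 0 m/s².
Constant speed: t = d/v = 73/5.00 = 14.6 s
Total time = 1.50 + 14.6 = 16.1 s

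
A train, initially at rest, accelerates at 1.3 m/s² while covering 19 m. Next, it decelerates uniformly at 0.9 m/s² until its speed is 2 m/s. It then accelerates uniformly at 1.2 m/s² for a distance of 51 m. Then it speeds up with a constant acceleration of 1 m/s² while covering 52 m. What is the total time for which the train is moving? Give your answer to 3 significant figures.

Phase 1 (accelerating): v₀ = 0 m/s, a = 1.3 m/s².
v² = v₀² + 2aΔx = 0² + 2·1.3·19 = 49.4 → v = 7.03 m/s
t = (v − v₀)/a = (7.03 − 0)/1.3 = 5.41 s

Phase 2 (decelerating): v₀ = 7.03 m/s, a = -0.9 m/s².
v = v₀ + at → t = (2 − 7.03) / -0.9 = 5.59 s
v² = v₀² + 2aΔx → Δx = (2² − 7.03²)/(2·-0.9) = 25.2 m

Phase 3 (accelerating): v₀ = 2.00 m/s, a = 1.2 m/s².
v² = v₀² + 2aΔx = 2.00² + 2·1.2·51 = 126 → v = 11.2 m/s
t = (v − v₀)/a = (11.2 − 2.00)/1.2 = 7.70 s

Phase 4 (accelerating): v₀ = 11.2 m/s, a = 1 m/s².
v² = v₀² + 2aΔx = 11.2² + 2·1·52 = 230 → v = 15.2 m/s
t = (v − v₀)/a = (15.2 − 11.2)/1 = 3.94 s
Total time = 5.41 + 5.59 + 7.70 + 3.94 = 22.6 s

22.6 s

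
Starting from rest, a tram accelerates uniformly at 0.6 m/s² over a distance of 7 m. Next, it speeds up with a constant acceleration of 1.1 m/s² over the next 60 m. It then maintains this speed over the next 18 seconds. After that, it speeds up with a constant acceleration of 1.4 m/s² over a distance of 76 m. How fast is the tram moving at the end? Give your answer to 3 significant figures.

18.8 m/s

Phase 1 (accelerating): v₀ = 0 m/s, a = 0.6 m/s².
v² = v₀² + 2aΔx = 0² + 2·0.6·7 = 8.40 → v = 2.90 m/s
t = (v − v₀)/a = (2.90 − 0)/0.6 = 4.83 s

Phase 2 (accelerating): v₀ = 2.90 m/s, a = 1.1 m/s².
v² = v₀² + 2aΔx = 2.90² + 2·1.1·60 = 140 → v = 11.8 m/s
t = (v − v₀)/a = (11.8 − 2.90)/1.1 = 8.14 s

Phase 3 (constant speed): v₀ = 11.8 m/s, a = 0 m/s².
v = v₀ + at = 11.8 + (0)(18) = 11.8 m/s
Δx = v₀t + ½at² = 11.8·18 + 0.5·0·18² = 213 m

Phase 4 (accelerating): v₀ = 11.8 m/s, a = 1.4 m/s².
v² = v₀² + 2aΔx = 11.8² + 2·1.4·76 = 353 → v = 18.8 m/s
t = (v − v₀)/a = (18.8 − 11.8)/1.4 = 4.96 s
Final speed = 18.8 m/s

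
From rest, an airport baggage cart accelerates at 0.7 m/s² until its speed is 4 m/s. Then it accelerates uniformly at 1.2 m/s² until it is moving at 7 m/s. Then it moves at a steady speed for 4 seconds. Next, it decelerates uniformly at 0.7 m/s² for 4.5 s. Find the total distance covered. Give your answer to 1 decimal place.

77.6 m

Phase 1 (accelerating): v₀ = 0 m/s, a = 0.7 m/s².
v = v₀ + at → t = (4 − 0) / 0.7 = 5.71 s
v² = v₀² + 2aΔx → Δx = (4² − 0²)/(2·0.7) = 11.4 m

Phase 2 (accelerating): v₀ = 4.00 m/s, a = 1.2 m/s².
v = v₀ + at → t = (7 − 4.00) / 1.2 = 2.50 s
v² = v₀² + 2aΔx → Δx = (7² − 4.00²)/(2·1.2) = 13.8 m

Phase 3 (constant speed): v₀ = 7.00 m/s, a = 0 m/s².
v = v₀ + at = 7.00 + (0)(4) = 7.00 m/s
Δx = v₀t + ½at² = 7.00·4 + 0.5·0·4² = 28.0 m

Phase 4 (decelerating): v₀ = 7.00 m/s, a = -0.7 m/s².
v = v₀ + at = 7.00 + (-0.7)(4.5) = 3.85 m/s
Δx = v₀t + ½at² = 7.00·4.5 + 0.5·-0.7·4.5² = 24.4 m
Total distance = 11.4 + 13.8 + 28.0 + 24.4 = 77.6 m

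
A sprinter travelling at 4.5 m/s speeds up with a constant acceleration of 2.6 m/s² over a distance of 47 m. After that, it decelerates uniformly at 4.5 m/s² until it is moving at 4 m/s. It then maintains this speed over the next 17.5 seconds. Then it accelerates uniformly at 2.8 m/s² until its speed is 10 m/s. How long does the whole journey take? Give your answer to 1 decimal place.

Phase 1 (accelerating): v₀ = 4.50 m/s, a = 2.6 m/s².
v² = v₀² + 2aΔx = 4.50² + 2·2.6·47 = 265 → v = 16.3 m/s
t = (v − v₀)/a = (16.3 − 4.50)/2.6 = 4.53 s

Phase 2 (decelerating): v₀ = 16.3 m/s, a = -4.5 m/s².
v = v₀ + at → t = (4 − 16.3) / -4.5 = 2.73 s
v² = v₀² + 2aΔx → Δx = (4² − 16.3²)/(2·-4.5) = 27.6 m

Phase 3 (constant speed): v₀ = 4.00 m/s, a = 0 m/s².
v = v₀ + at = 4.00 + (0)(17.5) = 4.00 m/s
Δx = v₀t + ½at² = 4.00·17.5 + 0.5·0·17.5² = 70.0 m

Phase 4 (accelerating): v₀ = 4.00 m/s, a = 2.8 m/s².
v = v₀ + at → t = (10 − 4.00) / 2.8 = 2.14 s
v² = v₀² + 2aΔx → Δx = (10² − 4.00²)/(2·2.8) = 15.0 m
Total time = 4.53 + 2.73 + 17.5 + 2.14 = 26.9 s

26.9 s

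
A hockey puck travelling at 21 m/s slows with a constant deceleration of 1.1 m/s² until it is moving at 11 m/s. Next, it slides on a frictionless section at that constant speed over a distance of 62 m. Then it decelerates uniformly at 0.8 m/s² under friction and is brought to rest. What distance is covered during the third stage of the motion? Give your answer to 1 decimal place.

Phase 1 (decelerating): v₀ = 21.0 m/s, a = -1.1 m/s².
v = v₀ + at → t = (11 − 21.0) / -1.1 = 9.09 s
v² = v₀² + 2aΔx → Δx = (11² − 21.0²)/(2·-1.1) = 145 m

Phase 2 (constant speed): v₀ = 11.0 m/s, a = 0 m/s².
Constant speed: t = d/v = 62/11.0 = 5.64 s

Phase 3 (decelerating): v₀ = 11.0 m/s, a = -0.8 m/s².
v = v₀ + at → t = (0 − 11.0) / -0.8 = 13.8 s
v² = v₀² + 2aΔx → Δx = (0² − 11.0²)/(2·-0.8) = 75.6 m
Distance in phase 3 = 75.6 m

75.6 m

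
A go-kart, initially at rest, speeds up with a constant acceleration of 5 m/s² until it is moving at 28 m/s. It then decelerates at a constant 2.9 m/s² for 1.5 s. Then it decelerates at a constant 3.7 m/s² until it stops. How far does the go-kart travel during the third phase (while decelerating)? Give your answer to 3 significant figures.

75.6 m

Phase 1 (accelerating): v₀ = 0 m/s, a = 5 m/s².
v = v₀ + at → t = (28 − 0) / 5 = 5.60 s
v² = v₀² + 2aΔx → Δx = (28² − 0²)/(2·5) = 78.4 m

Phase 2 (decelerating): v₀ = 28.0 m/s, a = -2.9 m/s².
v = v₀ + at = 28.0 + (-2.9)(1.5) = 23.6 m/s
Δx = v₀t + ½at² = 28.0·1.5 + 0.5·-2.9·1.5² = 38.7 m

Phase 3 (decelerating): v₀ = 23.6 m/s, a = -3.7 m/s².
v = v₀ + at → t = (0 − 23.6) / -3.7 = 6.39 s
v² = v₀² + 2aΔx → Δx = (0² − 23.6²)/(2·-3.7) = 75.6 m
Distance in phase 3 = 75.6 m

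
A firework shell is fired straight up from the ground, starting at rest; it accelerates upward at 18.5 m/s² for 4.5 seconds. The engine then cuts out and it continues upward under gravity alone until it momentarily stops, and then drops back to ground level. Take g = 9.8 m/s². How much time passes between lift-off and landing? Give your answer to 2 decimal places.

Phase 1 (powered ascent): v₀ = 0 m/s, a = 18.5 m/s².
v = v₀ + at = 0 + (18.5)(4.5) = 83.2 m/s
Δx = v₀t + ½at² = 0·4.5 + 0.5·18.5·4.5² = 187 m

Phase 2 (coasting upward): v₀ = 83.2 m/s, a = -9.8 m/s².
v = v₀ + at → t = (0 − 83.2) / -9.8 = 8.49 s
v² = v₀² + 2aΔx → Δx = (0² − 83.2²)/(2·-9.8) = 354 m

Phase 3 (free fall): v₀ = 0 m/s, a = -9.8 m/s².
Falls 541 m from rest: t = √(2·541/9.8) = 10.5 s; v = g·t = 103 m/s.
Total time = 4.50 + 8.49 + 10.5 = 23.5 s

23.50 s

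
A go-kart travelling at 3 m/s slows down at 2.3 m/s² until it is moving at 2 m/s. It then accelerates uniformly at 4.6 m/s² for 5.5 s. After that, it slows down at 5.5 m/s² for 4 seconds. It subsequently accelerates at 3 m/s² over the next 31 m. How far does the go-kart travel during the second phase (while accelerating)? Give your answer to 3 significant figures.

Phase 1 (decelerating): v₀ = 3.00 m/s, a = -2.3 m/s².
v = v₀ + at → t = (2 − 3.00) / -2.3 = 0.435 s
v² = v₀² + 2aΔx → Δx = (2² − 3.00²)/(2·-2.3) = 1.09 m

Phase 2 (accelerating): v₀ = 2.00 m/s, a = 4.6 m/s².
v = v₀ + at = 2.00 + (4.6)(5.5) = 27.3 m/s
Δx = v₀t + ½at² = 2.00·5.5 + 0.5·4.6·5.5² = 80.6 m
Distance in phase 2 = 80.6 m

80.6 m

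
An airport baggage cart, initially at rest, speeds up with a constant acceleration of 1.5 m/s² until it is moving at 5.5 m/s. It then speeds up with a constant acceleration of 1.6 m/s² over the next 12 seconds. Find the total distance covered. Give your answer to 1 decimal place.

191.3 m

Phase 1 (accelerating): v₀ = 0 m/s, a = 1.5 m/s².
v = v₀ + at → t = (5.5 − 0) / 1.5 = 3.67 s
v² = v₀² + 2aΔx → Δx = (5.5² − 0²)/(2·1.5) = 10.1 m

Phase 2 (accelerating): v₀ = 5.50 m/s, a = 1.6 m/s².
v = v₀ + at = 5.50 + (1.6)(12) = 24.7 m/s
Δx = v₀t + ½at² = 5.50·12 + 0.5·1.6·12² = 181 m
Total distance = 10.1 + 181 = 191 m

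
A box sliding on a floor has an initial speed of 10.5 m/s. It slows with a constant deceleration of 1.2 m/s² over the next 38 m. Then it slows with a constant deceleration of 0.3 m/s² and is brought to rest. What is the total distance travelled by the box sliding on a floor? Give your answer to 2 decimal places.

69.75 m

Phase 1 (decelerating): v₀ = 10.5 m/s, a = -1.2 m/s².
v² = v₀² + 2aΔx = 10.5² + 2·-1.2·38 = 19.0 → v = 4.36 m/s
t = (v − v₀)/a = (4.36 − 10.5)/-1.2 = 5.11 s

Phase 2 (decelerating): v₀ = 4.36 m/s, a = -0.3 m/s².
v = v₀ + at → t = (0 − 4.36) / -0.3 = 14.5 s
v² = v₀² + 2aΔx → Δx = (0² − 4.36²)/(2·-0.3) = 31.8 m
Total distance = 38.0 + 31.8 = 69.8 m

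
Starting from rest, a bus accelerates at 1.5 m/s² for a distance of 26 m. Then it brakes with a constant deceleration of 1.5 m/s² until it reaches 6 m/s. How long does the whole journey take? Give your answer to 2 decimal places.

7.78 s

Phase 1 (accelerating): v₀ = 0 m/s, a = 1.5 m/s².
v² = v₀² + 2aΔx = 0² + 2·1.5·26 = 78.0 → v = 8.83 m/s
t = (v − v₀)/a = (8.83 − 0)/1.5 = 5.89 s

Phase 2 (decelerating): v₀ = 8.83 m/s, a = -1.5 m/s².
v = v₀ + at → t = (6 − 8.83) / -1.5 = 1.89 s
v² = v₀² + 2aΔx → Δx = (6² − 8.83²)/(2·-1.5) = 14.0 m
Total time = 5.89 + 1.89 = 7.78 s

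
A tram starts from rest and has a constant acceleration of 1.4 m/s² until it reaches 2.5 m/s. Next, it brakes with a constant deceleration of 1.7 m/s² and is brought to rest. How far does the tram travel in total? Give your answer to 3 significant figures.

Phase 1 (accelerating): v₀ = 0 m/s, a = 1.4 m/s².
v = v₀ + at → t = (2.5 − 0) / 1.4 = 1.79 s
v² = v₀² + 2aΔx → Δx = (2.5² − 0²)/(2·1.4) = 2.23 m

Phase 2 (decelerating): v₀ = 2.50 m/s, a = -1.7 m/s².
v = v₀ + at → t = (0 − 2.50) / -1.7 = 1.47 s
v² = v₀² + 2aΔx → Δx = (0² − 2.50²)/(2·-1.7) = 1.84 m
Total distance = 2.23 + 1.84 = 4.07 m

4.07 m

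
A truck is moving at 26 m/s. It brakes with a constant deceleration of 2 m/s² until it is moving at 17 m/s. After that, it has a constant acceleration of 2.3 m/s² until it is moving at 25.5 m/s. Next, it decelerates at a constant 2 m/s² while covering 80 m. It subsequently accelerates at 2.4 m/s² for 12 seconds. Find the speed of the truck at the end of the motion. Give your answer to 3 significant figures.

Phase 1 (decelerating): v₀ = 26.0 m/s, a = -2 m/s².
v = v₀ + at → t = (17 − 26.0) / -2 = 4.50 s
v² = v₀² + 2aΔx → Δx = (17² − 26.0²)/(2·-2) = 96.8 m

Phase 2 (accelerating): v₀ = 17.0 m/s, a = 2.3 m/s².
v = v₀ + at → t = (25.5 − 17.0) / 2.3 = 3.70 s
v² = v₀² + 2aΔx → Δx = (25.5² − 17.0²)/(2·2.3) = 78.5 m

Phase 3 (decelerating): v₀ = 25.5 m/s, a = -2 m/s².
v² = v₀² + 2aΔx = 25.5² + 2·-2·80 = 330 → v = 18.2 m/s
t = (v − v₀)/a = (18.2 − 25.5)/-2 = 3.66 s

Phase 4 (accelerating): v₀ = 18.2 m/s, a = 2.4 m/s².
v = v₀ + at = 18.2 + (2.4)(12) = 47.0 m/s
Δx = v₀t + ½at² = 18.2·12 + 0.5·2.4·12² = 391 m
Final speed = 47.0 m/s

47.0 m/s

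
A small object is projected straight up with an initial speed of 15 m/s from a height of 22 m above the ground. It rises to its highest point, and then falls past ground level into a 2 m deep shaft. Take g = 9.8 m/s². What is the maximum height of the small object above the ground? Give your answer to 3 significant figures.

Phase 1 (rising): v₀ = 15.0 m/s, a = -9.8 m/s².
v = v₀ + at → t = (0 − 15.0) / -9.8 = 1.53 s
v² = v₀² + 2aΔx → Δx = (0² − 15.0²)/(2·-9.8) = 11.5 m
Maximum height = 22 + 11.5 = 33.5 m

33.5 m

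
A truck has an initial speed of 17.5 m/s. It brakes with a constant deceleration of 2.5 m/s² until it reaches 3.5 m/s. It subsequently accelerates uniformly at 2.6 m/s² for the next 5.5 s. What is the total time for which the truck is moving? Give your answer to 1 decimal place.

Phase 1 (decelerating): v₀ = 17.5 m/s, a = -2.5 m/s².
v = v₀ + at → t = (3.5 − 17.5) / -2.5 = 5.60 s
v² = v₀² + 2aΔx → Δx = (3.5² − 17.5²)/(2·-2.5) = 58.8 m

Phase 2 (accelerating): v₀ = 3.50 m/s, a = 2.6 m/s².
v = v₀ + at = 3.50 + (2.6)(5.5) = 17.8 m/s
Δx = v₀t + ½at² = 3.50·5.5 + 0.5·2.6·5.5² = 58.6 m
Total time = 5.60 + 5.50 = 11.1 s

11.1 s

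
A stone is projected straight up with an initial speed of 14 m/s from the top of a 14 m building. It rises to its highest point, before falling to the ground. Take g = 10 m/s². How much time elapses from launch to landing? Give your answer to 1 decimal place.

3.6 s

Phase 1 (rising): v₀ = 14.0 m/s, a = -10 m/s².
v = v₀ + at → t = (0 − 14.0) / -10 = 1.40 s
v² = v₀² + 2aΔx → Δx = (0² − 14.0²)/(2·-10) = 9.80 m

Phase 2 (falling): v₀ = 0 m/s, a = -10 m/s².
Falls 23.8 m from rest: t = √(2·23.8/10) = 2.18 s; v = g·t = 21.8 m/s.
Total time = 1.40 + 2.18 = 3.58 s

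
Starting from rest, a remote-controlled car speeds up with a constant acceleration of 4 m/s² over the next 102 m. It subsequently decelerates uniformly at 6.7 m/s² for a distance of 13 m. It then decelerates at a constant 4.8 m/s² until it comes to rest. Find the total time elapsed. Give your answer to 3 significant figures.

12.9 s

Phase 1 (accelerating): v₀ = 0 m/s, a = 4 m/s².
v² = v₀² + 2aΔx = 0² + 2·4·102 = 816 → v = 28.6 m/s
t = (v − v₀)/a = (28.6 − 0)/4 = 7.14 s

Phase 2 (decelerating): v₀ = 28.6 m/s, a = -6.7 m/s².
v² = v₀² + 2aΔx = 28.6² + 2·-6.7·13 = 642 → v = 25.3 m/s
t = (v − v₀)/a = (25.3 − 28.6)/-6.7 = 0.482 s

Phase 3 (decelerating): v₀ = 25.3 m/s, a = -4.8 m/s².
v = v₀ + at → t = (0 − 25.3) / -4.8 = 5.28 s
v² = v₀² + 2aΔx → Δx = (0² − 25.3²)/(2·-4.8) = 66.9 m
Total time = 7.14 + 0.482 + 5.28 = 12.9 s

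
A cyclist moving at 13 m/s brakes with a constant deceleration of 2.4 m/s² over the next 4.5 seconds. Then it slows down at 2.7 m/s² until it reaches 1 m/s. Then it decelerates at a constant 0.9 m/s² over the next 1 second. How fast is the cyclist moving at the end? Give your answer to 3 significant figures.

Phase 1 (decelerating): v₀ = 13.0 m/s, a = -2.4 m/s².
v = v₀ + at = 13.0 + (-2.4)(4.5) = 2.20 m/s
Δx = v₀t + ½at² = 13.0·4.5 + 0.5·-2.4·4.5² = 34.2 m

Phase 2 (decelerating): v₀ = 2.20 m/s, a = -2.7 m/s².
v = v₀ + at → t = (1 − 2.20) / -2.7 = 0.444 s
v² = v₀² + 2aΔx → Δx = (1² − 2.20²)/(2·-2.7) = 0.711 m

Phase 3 (decelerating): v₀ = 1.00 m/s, a = -0.9 m/s².
v = v₀ + at = 1.00 + (-0.9)(1) = 0.100 m/s
Δx = v₀t + ½at² = 1.00·1 + 0.5·-0.9·1² = 0.550 m
Final speed = 0.100 m/s

0.100 m/s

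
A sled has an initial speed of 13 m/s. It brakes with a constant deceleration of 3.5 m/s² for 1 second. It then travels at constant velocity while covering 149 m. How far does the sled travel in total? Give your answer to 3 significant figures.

160 m

Phase 1 (decelerating): v₀ = 13.0 m/s, a = -3.5 m/s².
v = v₀ + at = 13.0 + (-3.5)(1) = 9.50 m/s
Δx = v₀t + ½at² = 13.0·1 + 0.5·-3.5·1² = 11.2 m

Phase 2 (constant speed): v₀ = 9.50 m/s, a = 0 m/s².
Constant speed: t = d/v = 149/9.50 = 15.7 s
Total distance = 11.2 + 149 = 160 m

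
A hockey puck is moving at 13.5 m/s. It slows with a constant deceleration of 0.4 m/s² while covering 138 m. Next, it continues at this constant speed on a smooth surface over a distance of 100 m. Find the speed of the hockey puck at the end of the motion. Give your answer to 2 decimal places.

8.48 m/s

Phase 1 (decelerating): v₀ = 13.5 m/s, a = -0.4 m/s².
v² = v₀² + 2aΔx = 13.5² + 2·-0.4·138 = 71.8 → v = 8.48 m/s
t = (v − v₀)/a = (8.48 − 13.5)/-0.4 = 12.6 s

Phase 2 (constant speed): v₀ = 8.48 m/s, a = 0 m/s².
Constant speed: t = d/v = 100/8.48 = 11.8 s
Final speed = 8.48 m/s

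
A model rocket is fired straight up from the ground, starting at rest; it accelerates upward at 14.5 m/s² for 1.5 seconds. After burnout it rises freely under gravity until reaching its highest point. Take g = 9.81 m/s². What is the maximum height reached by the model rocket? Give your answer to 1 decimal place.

Phase 1 (powered ascent): v₀ = 0 m/s, a = 14.5 m/s².
v = v₀ + at = 0 + (14.5)(1.5) = 21.8 m/s
Δx = v₀t + ½at² = 0·1.5 + 0.5·14.5·1.5² = 16.3 m

Phase 2 (coasting upward): v₀ = 21.8 m/s, a = -9.81 m/s².
v = v₀ + at → t = (0 − 21.8) / -9.81 = 2.22 s
v² = v₀² + 2aΔx → Δx = (0² − 21.8²)/(2·-9.81) = 24.1 m
Maximum height = 16.3 + 24.1 = 40.4 m

40.4 m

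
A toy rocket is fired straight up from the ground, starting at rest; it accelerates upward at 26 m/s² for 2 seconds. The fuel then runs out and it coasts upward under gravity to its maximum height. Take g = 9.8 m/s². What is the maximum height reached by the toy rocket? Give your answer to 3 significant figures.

190 m

Phase 1 (powered ascent): v₀ = 0 m/s, a = 26 m/s².
v = v₀ + at = 0 + (26)(2) = 52.0 m/s
Δx = v₀t + ½at² = 0·2 + 0.5·26·2² = 52.0 m

Phase 2 (coasting upward): v₀ = 52.0 m/s, a = -9.8 m/s².
v = v₀ + at → t = (0 − 52.0) / -9.8 = 5.31 s
v² = v₀² + 2aΔx → Δx = (0² − 52.0²)/(2·-9.8) = 138 m
Maximum height = 52.0 + 138 = 190 m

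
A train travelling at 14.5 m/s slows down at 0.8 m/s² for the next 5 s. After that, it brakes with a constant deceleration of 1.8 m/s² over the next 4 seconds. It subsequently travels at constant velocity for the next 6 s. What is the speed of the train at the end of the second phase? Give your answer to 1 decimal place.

3.3 m/s

Phase 1 (decelerating): v₀ = 14.5 m/s, a = -0.8 m/s².
v = v₀ + at = 14.5 + (-0.8)(5) = 10.5 m/s
Δx = v₀t + ½at² = 14.5·5 + 0.5·-0.8·5² = 62.5 m

Phase 2 (decelerating): v₀ = 10.5 m/s, a = -1.8 m/s².
v = v₀ + at = 10.5 + (-1.8)(4) = 3.30 m/s
Δx = v₀t + ½at² = 10.5·4 + 0.5·-1.8·4² = 27.6 m
Speed at end of phase 2 = 3.30 m/s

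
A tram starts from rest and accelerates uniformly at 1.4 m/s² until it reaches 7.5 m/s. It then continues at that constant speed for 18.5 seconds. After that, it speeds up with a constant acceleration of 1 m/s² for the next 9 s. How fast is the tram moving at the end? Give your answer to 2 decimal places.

Phase 1 (accelerating): v₀ = 0 m/s, a = 1.4 m/s².
v = v₀ + at → t = (7.5 − 0) / 1.4 = 5.36 s
v² = v₀² + 2aΔx → Δx = (7.5² − 0²)/(2·1.4) = 20.1 m

Phase 2 (constant speed): v₀ = 7.50 m/s, a = 0 m/s².
v = v₀ + at = 7.50 + (0)(18.5) = 7.50 m/s
Δx = v₀t + ½at² = 7.50·18.5 + 0.5·0·18.5² = 139 m

Phase 3 (accelerating): v₀ = 7.50 m/s, a = 1 m/s².
v = v₀ + at = 7.50 + (1)(9) = 16.5 m/s
Δx = v₀t + ½at² = 7.50·9 + 0.5·1·9² = 108 m
Final speed = 16.5 m/s

16.50 m/s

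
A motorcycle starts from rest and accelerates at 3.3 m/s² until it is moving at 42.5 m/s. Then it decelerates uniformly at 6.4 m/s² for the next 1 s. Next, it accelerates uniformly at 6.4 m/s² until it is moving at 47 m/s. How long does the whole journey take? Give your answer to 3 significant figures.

Phase 1 (accelerating): v₀ = 0 m/s, a = 3.3 m/s².
v = v₀ + at → t = (42.5 − 0) / 3.3 = 12.9 s
v² = v₀² + 2aΔx → Δx = (42.5² − 0²)/(2·3.3) = 274 m

Phase 2 (decelerating): v₀ = 42.5 m/s, a = -6.4 m/s².
v = v₀ + at = 42.5 + (-6.4)(1) = 36.1 m/s
Δx = v₀t + ½at² = 42.5·1 + 0.5·-6.4·1² = 39.3 m

Phase 3 (accelerating): v₀ = 36.1 m/s, a = 6.4 m/s².
v = v₀ + at → t = (47 − 36.1) / 6.4 = 1.70 s
v² = v₀² + 2aΔx → Δx = (47² − 36.1²)/(2·6.4) = 70.8 m
Total time = 12.9 + 1.00 + 1.70 = 15.6 s

15.6 s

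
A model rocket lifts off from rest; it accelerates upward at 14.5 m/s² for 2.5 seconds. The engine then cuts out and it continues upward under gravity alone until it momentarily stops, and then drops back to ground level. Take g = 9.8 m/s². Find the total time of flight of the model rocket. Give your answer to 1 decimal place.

Phase 1 (powered ascent): v₀ = 0 m/s, a = 14.5 m/s².
v = v₀ + at = 0 + (14.5)(2.5) = 36.2 m/s
Δx = v₀t + ½at² = 0·2.5 + 0.5·14.5·2.5² = 45.3 m

Phase 2 (coasting upward): v₀ = 36.2 m/s, a = -9.8 m/s².
v = v₀ + at → t = (0 − 36.2) / -9.8 = 3.70 s
v² = v₀² + 2aΔx → Δx = (0² − 36.2²)/(2·-9.8) = 67.0 m

Phase 3 (free fall): v₀ = 0 m/s, a = -9.8 m/s².
Falls 112 m from rest: t = √(2·112/9.8) = 4.79 s; v = g·t = 46.9 m/s.
Total time = 2.50 + 3.70 + 4.79 = 11.0 s

11.0 s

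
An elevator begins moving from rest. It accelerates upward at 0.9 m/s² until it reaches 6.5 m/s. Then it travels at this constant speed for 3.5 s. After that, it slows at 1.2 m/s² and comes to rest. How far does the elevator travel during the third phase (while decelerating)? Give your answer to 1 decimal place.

17.6 m

Phase 1 (accelerating): v₀ = 0 m/s, a = 0.9 m/s².
v = v₀ + at → t = (6.5 − 0) / 0.9 = 7.22 s
v² = v₀² + 2aΔx → Δx = (6.5² − 0²)/(2·0.9) = 23.5 m

Phase 2 (constant speed): v₀ = 6.50 m/s, a = 0 m/s².
v = v₀ + at = 6.50 + (0)(3.5) = 6.50 m/s
Δx = v₀t + ½at² = 6.50·3.5 + 0.5·0·3.5² = 22.8 m

Phase 3 (decelerating): v₀ = 6.50 m/s, a = -1.2 m/s².
v = v₀ + at → t = (0 − 6.50) / -1.2 = 5.42 s
v² = v₀² + 2aΔx → Δx = (0² − 6.50²)/(2·-1.2) = 17.6 m
Distance in phase 3 = 17.6 m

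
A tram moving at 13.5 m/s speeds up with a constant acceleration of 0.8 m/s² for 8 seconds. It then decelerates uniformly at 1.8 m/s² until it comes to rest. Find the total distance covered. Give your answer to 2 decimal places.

Phase 1 (accelerating): v₀ = 13.5 m/s, a = 0.8 m/s².
v = v₀ + at = 13.5 + (0.8)(8) = 19.9 m/s
Δx = v₀t + ½at² = 13.5·8 + 0.5·0.8·8² = 134 m

Phase 2 (decelerating): v₀ = 19.9 m/s, a = -1.8 m/s².
v = v₀ + at → t = (0 − 19.9) / -1.8 = 11.1 s
v² = v₀² + 2aΔx → Δx = (0² − 19.9²)/(2·-1.8) = 110 m
Total distance = 134 + 110 = 244 m

243.60 m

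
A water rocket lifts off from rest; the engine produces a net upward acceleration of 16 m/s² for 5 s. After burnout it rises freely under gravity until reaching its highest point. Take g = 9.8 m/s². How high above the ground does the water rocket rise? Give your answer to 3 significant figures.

Phase 1 (powered ascent): v₀ = 0 m/s, a = 16 m/s².
v = v₀ + at = 0 + (16)(5) = 80.0 m/s
Δx = v₀t + ½at² = 0·5 + 0.5·16·5² = 200 m

Phase 2 (coasting upward): v₀ = 80.0 m/s, a = -9.8 m/s².
v = v₀ + at → t = (0 − 80.0) / -9.8 = 8.16 s
v² = v₀² + 2aΔx → Δx = (0² − 80.0²)/(2·-9.8) = 327 m
Maximum height = 200 + 327 = 527 m

527 m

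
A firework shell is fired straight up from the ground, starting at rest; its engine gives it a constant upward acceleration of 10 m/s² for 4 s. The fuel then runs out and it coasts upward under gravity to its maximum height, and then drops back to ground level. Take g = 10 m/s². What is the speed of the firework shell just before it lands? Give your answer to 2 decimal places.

56.57 m/s

Phase 1 (powered ascent): v₀ = 0 m/s, a = 10 m/s².
v = v₀ + at = 0 + (10)(4) = 40.0 m/s
Δx = v₀t + ½at² = 0·4 + 0.5·10·4² = 80.0 m

Phase 2 (coasting upward): v₀ = 40.0 m/s, a = -10 m/s².
v = v₀ + at → t = (0 − 40.0) / -10 = 4.00 s
v² = v₀² + 2aΔx → Δx = (0² − 40.0²)/(2·-10) = 80.0 m

Phase 3 (free fall): v₀ = 0 m/s, a = -10 m/s².
Falls 160 m from rest: t = √(2·160/10) = 5.66 s; v = g·t = 56.6 m/s.
Impact speed = 56.6 m/s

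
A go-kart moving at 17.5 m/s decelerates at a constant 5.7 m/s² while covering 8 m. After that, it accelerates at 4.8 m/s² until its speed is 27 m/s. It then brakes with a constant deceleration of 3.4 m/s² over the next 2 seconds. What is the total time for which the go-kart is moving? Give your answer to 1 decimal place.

5.1 s

Phase 1 (decelerating): v₀ = 17.5 m/s, a = -5.7 m/s².
v² = v₀² + 2aΔx = 17.5² + 2·-5.7·8 = 215 → v = 14.7 m/s
t = (v − v₀)/a = (14.7 − 17.5)/-5.7 = 0.497 s

Phase 2 (accelerating): v₀ = 14.7 m/s, a = 4.8 m/s².
v = v₀ + at → t = (27 − 14.7) / 4.8 = 2.57 s
v² = v₀² + 2aΔx → Δx = (27² − 14.7²)/(2·4.8) = 53.5 m

Phase 3 (decelerating): v₀ = 27.0 m/s, a = -3.4 m/s².
v = v₀ + at = 27.0 + (-3.4)(2) = 20.2 m/s
Δx = v₀t + ½at² = 27.0·2 + 0.5·-3.4·2² = 47.2 m
Total time = 0.497 + 2.57 + 2.00 = 5.07 s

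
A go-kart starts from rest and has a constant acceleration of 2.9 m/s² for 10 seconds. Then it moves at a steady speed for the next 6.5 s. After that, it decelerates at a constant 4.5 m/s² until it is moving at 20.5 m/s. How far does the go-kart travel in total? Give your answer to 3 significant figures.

380 m

Phase 1 (accelerating): v₀ = 0 m/s, a = 2.9 m/s².
v = v₀ + at = 0 + (2.9)(10) = 29.0 m/s
Δx = v₀t + ½at² = 0·10 + 0.5·2.9·10² = 145 m

Phase 2 (constant speed): v₀ = 29.0 m/s, a = 0 m/s².
v = v₀ + at = 29.0 + (0)(6.5) = 29.0 m/s
Δx = v₀t + ½at² = 29.0·6.5 + 0.5·0·6.5² = 188 m

Phase 3 (decelerating): v₀ = 29.0 m/s, a = -4.5 m/s².
v = v₀ + at → t = (20.5 − 29.0) / -4.5 = 1.89 s
v² = v₀² + 2aΔx → Δx = (20.5² − 29.0²)/(2·-4.5) = 46.8 m
Total distance = 145 + 188 + 46.8 = 380 m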